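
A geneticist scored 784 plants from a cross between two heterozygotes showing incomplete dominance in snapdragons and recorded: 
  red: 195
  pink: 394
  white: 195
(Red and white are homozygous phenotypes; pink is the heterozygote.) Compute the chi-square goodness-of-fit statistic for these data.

With incomplete dominance, a heterozygote × heterozygote cross gives a 1:2:1 phenotypic ratio.
Under the 1:2:1 hypothesis (Σ ratio = 4, N = 784):
  red: 784 × 1/4 = 196
  pink: 784 × 2/4 = 392
  white: 784 × 1/4 = 196
χ² = Σ (O − E)² / E
  red: (195 − 196)² / 196 = 0.0051
  pink: (394 − 392)² / 392 = 0.0102
  white: (195 − 196)² / 196 = 0.0051
χ² = 0.0051 + 0.0102 + 0.0051 = 0.0204 ≈ 0.020

0.020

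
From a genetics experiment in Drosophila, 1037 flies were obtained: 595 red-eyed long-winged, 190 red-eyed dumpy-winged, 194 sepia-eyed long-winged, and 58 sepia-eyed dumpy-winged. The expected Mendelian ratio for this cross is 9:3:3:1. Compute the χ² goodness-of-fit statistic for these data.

Expected counts for N = 1037 under a 9:3:3:1 ratio (total parts = 16):
  red-eyed long-winged: 1037 × 9/16 = 583.3125
  red-eyed dumpy-winged: 1037 × 3/16 = 194.4375
  sepia-eyed long-winged: 1037 × 3/16 = 194.4375
  sepia-eyed dumpy-winged: 1037 × 1/16 = 64.8125
χ² = Σ (O − E)² / E
  red-eyed long-winged: (595 − 583.3125)² / 583.3125 = 0.2342
  red-eyed dumpy-winged: (190 − 194.4375)² / 194.4375 = 0.1013
  sepia-eyed long-winged: (194 − 194.4375)² / 194.4375 = 0.0010
  sepia-eyed dumpy-winged: (58 − 64.8125)² / 64.8125 = 0.7161
χ² = 0.2342 + 0.1013 + 0.0010 + 0.7161 = 1.0526 ≈ 1.053

1.053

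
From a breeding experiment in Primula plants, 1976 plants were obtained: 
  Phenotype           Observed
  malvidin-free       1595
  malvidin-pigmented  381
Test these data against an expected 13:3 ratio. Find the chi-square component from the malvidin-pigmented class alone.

The 13:3 ratio has 16 parts, so with N = 1976 the expected counts are:
  malvidin-free: 1976 × 13/16 = 1605.5
  malvidin-pigmented: 1976 × 3/16 = 370.5
Contribution of malvidin-pigmented: (381 − 370.5)² / 370.5 = 0.2976

0.298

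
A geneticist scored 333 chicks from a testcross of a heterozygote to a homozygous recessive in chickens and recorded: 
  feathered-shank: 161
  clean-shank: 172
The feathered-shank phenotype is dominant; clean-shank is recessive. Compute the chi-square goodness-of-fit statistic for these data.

A testcross of a heterozygote (Aa × aa) gives a 1:1 phenotypic ratio.
Total ratio parts = 2. Expected numbers out of 333:
  feathered-shank: 333 × 1/2 = 166.5
  clean-shank: 333 × 1/2 = 166.5
χ² = Σ (O − E)² / E
  feathered-shank: (161 − 166.5)² / 166.5 = 0.1817
  clean-shank: (172 − 166.5)² / 166.5 = 0.1817
χ² = 0.1817 + 0.1817 = 0.3634 ≈ 0.363

0.363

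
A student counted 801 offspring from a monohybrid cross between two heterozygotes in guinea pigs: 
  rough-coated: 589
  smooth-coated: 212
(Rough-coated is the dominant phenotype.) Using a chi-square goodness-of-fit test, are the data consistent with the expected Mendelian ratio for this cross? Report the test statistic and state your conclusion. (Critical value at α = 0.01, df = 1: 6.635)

For a monohybrid cross between heterozygotes with complete dominance, the expected phenotypic ratio is 3:1.
Under the 3:1 hypothesis (Σ ratio = 4, N = 801):
  rough-coated: 801 × 3/4 = 600.75
  smooth-coated: 801 × 1/4 = 200.25
χ² = Σ (O − E)² / E
  rough-coated: (589 − 600.75)² / 600.75 = 0.2298
  smooth-coated: (212 − 200.25)² / 200.25 = 0.6895
χ² = 0.2298 + 0.6895 = 0.9193 ≈ 0.919
Degrees of freedom = 2 − 1 = 1; critical value at α = 0.01 is 6.635.
Since 0.919 < 6.635, we fail to reject the null hypothesis — the data are consistent with the 3:1 ratio.

0.919; consistent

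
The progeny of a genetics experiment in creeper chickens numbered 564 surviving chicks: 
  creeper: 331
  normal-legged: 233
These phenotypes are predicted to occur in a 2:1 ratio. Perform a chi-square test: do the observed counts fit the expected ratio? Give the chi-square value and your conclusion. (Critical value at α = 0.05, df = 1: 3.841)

Total ratio parts = 3. Expected numbers out of 564:
  creeper: 564 × 2/3 = 376
  normal-legged: 564 × 1/3 = 188
χ² = Σ (O − E)² / E
  creeper: (331 − 376)² / 376 = 5.3856
  normal-legged: (233 − 188)² / 188 = 10.7713
χ² = 5.3856 + 10.7713 = 16.1569 ≈ 16.157
Degrees of freedom = 2 − 1 = 1; critical value at α = 0.05 is 3.841.
Since 16.157 > 3.841, we reject the null hypothesis — the data do not fit the 2:1 ratio.

16.157; not consistent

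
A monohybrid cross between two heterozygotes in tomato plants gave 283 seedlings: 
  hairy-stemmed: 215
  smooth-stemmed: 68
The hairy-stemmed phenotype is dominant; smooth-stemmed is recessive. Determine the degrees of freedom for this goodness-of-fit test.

1

For a monohybrid cross between heterozygotes with complete dominance, the expected phenotypic ratio is 3:1.
A goodness-of-fit test with 2 phenotype classes has df = 2 − 1 = 1.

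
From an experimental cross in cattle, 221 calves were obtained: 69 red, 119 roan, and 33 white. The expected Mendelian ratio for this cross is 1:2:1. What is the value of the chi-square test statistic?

Expected counts for N = 221 under a 1:2:1 ratio (total parts = 4):
  red: 221 × 1/4 = 55.25
  roan: 221 × 2/4 = 110.5
  white: 221 × 1/4 = 55.25
χ² = Σ (O − E)² / E
  red: (69 − 55.25)² / 55.25 = 3.4219
  roan: (119 − 110.5)² / 110.5 = 0.6538
  white: (33 − 55.25)² / 55.25 = 8.9604
χ² = 3.4219 + 0.6538 + 8.9604 = 13.0361 ≈ 13.036

13.036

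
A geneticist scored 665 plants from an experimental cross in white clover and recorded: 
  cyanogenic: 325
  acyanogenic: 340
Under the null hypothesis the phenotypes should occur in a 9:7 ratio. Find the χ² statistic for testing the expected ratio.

Under the 9:7 hypothesis (Σ ratio = 16, N = 665):
  cyanogenic: 665 × 9/16 = 374.0625
  acyanogenic: 665 × 7/16 = 290.9375
χ² = Σ (O − E)² / E
  cyanogenic: (325 − 374.0625)² / 374.0625 = 6.4351
  acyanogenic: (340 − 290.9375)² / 290.9375 = 8.2737
χ² = 6.4351 + 8.2737 = 14.7088 ≈ 14.709

14.709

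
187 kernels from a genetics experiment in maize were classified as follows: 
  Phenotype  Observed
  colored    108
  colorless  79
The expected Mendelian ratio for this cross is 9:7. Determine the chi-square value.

0.172

Total ratio parts = 16. Expected numbers out of 187:
  colored: 187 × 9/16 = 105.1875
  colorless: 187 × 7/16 = 81.8125
χ² = Σ (O − E)² / E
  colored: (108 − 105.1875)² / 105.1875 = 0.0752
  colorless: (79 − 81.8125)² / 81.8125 = 0.0967
χ² = 0.0752 + 0.0967 = 0.1719 ≈ 0.172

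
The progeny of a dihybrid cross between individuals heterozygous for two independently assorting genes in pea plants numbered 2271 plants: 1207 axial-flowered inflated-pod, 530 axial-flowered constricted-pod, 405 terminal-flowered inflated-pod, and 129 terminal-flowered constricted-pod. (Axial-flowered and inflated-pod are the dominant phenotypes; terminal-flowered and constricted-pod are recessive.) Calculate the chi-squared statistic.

A dihybrid F₂ with independent assortment and complete dominance at both loci gives a 9:3:3:1 phenotypic ratio.
Expected counts for N = 2271 under a 9:3:3:1 ratio (total parts = 16):
  axial-flowered inflated-pod: 2271 × 9/16 = 1277.4375
  axial-flowered constricted-pod: 2271 × 3/16 = 425.8125
  terminal-flowered inflated-pod: 2271 × 3/16 = 425.8125
  terminal-flowered constricted-pod: 2271 × 1/16 = 141.9375
χ² = Σ (O − E)² / E
  axial-flowered inflated-pod: (1207 − 1277.4375)² / 1277.4375 = 3.8839
  axial-flowered constricted-pod: (530 − 425.8125)² / 425.8125 = 25.4925
  terminal-flowered inflated-pod: (405 − 425.8125)² / 425.8125 = 1.0173
  terminal-flowered constricted-pod: (129 − 141.9375)² / 141.9375 = 1.1792
χ² = 3.8839 + 25.4925 + 1.0173 + 1.1792 = 31.5729 ≈ 31.573

31.573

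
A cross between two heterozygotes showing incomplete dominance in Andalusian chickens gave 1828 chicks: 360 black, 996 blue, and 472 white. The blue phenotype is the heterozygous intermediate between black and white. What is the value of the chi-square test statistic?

With incomplete dominance, a heterozygote × heterozygote cross gives a 1:2:1 phenotypic ratio.
The 1:2:1 ratio has 4 parts, so with N = 1828 the expected counts are:
  black: 1828 × 1/4 = 457
  blue: 1828 × 2/4 = 914
  white: 1828 × 1/4 = 457
χ² = Σ (O − E)² / E
  black: (360 − 457)² / 457 = 20.5886
  blue: (996 − 914)² / 914 = 7.3567
  white: (472 − 457)² / 457 = 0.4923
χ² = 20.5886 + 7.3567 + 0.4923 = 28.4376 ≈ 28.438

28.438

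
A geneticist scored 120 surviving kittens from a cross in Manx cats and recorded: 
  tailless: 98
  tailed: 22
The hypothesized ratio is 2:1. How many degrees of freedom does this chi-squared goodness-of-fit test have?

1

A goodness-of-fit test with 2 phenotype classes has df = 2 − 1 = 1.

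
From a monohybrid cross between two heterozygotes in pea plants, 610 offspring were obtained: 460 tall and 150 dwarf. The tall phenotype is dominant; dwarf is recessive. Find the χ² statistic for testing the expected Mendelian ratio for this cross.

0.055

For a monohybrid cross between heterozygotes with complete dominance, the expected phenotypic ratio is 3:1.
Total ratio parts = 4. Expected numbers out of 610:
  tall: 610 × 3/4 = 457.5
  dwarf: 610 × 1/4 = 152.5
χ² = Σ (O − E)² / E
  tall: (460 − 457.5)² / 457.5 = 0.0137
  dwarf: (150 − 152.5)² / 152.5 = 0.0410
χ² = 0.0137 + 0.0410 = 0.0547 ≈ 0.055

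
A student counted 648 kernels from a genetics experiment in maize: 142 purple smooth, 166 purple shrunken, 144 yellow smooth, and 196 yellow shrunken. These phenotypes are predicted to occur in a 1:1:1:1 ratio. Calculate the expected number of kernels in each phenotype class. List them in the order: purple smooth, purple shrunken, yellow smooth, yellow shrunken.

Expected counts for N = 648 under a 1:1:1:1 ratio (total parts = 4):
  purple smooth: 648 × 1/4 = 162
  purple shrunken: 648 × 1/4 = 162
  yellow smooth: 648 × 1/4 = 162
  yellow shrunken: 648 × 1/4 = 162

162, 162, 162, 162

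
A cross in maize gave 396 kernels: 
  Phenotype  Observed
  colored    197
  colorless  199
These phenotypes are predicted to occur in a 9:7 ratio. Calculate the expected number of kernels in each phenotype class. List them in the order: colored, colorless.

Total ratio parts = 16. Expected numbers out of 396:
  colored: 396 × 9/16 = 222.75
  colorless: 396 × 7/16 = 173.25

222.75, 173.25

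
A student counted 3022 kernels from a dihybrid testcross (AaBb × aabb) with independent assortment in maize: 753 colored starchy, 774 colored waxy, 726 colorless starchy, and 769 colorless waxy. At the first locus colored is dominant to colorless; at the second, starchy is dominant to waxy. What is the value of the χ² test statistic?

1.854

A dihybrid testcross with independent assortment gives a 1:1:1:1 ratio.
Total ratio parts = 4. Expected numbers out of 3022:
  colored starchy: 3022 × 1/4 = 755.5
  colored waxy: 3022 × 1/4 = 755.5
  colorless starchy: 3022 × 1/4 = 755.5
  colorless waxy: 3022 × 1/4 = 755.5
χ² = Σ (O − E)² / E
  colored starchy: (753 − 755.5)² / 755.5 = 0.0083
  colored waxy: (774 − 755.5)² / 755.5 = 0.4530
  colorless starchy: (726 − 755.5)² / 755.5 = 1.1519
  colorless waxy: (769 − 755.5)² / 755.5 = 0.2412
χ² = 0.0083 + 0.4530 + 1.1519 + 0.2412 = 1.8544 ≈ 1.854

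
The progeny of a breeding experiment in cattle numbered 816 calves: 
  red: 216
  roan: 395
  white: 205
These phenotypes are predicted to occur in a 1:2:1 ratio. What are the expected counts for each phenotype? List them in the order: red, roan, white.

204, 408, 204

Under the 1:2:1 hypothesis (Σ ratio = 4, N = 816):
  red: 816 × 1/4 = 204
  roan: 816 × 2/4 = 408
  white: 816 × 1/4 = 204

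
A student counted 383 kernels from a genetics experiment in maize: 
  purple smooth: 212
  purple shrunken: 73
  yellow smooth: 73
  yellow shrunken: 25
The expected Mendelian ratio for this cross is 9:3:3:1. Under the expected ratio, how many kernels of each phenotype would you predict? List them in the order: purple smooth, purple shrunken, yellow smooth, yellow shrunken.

Total ratio parts = 16. Expected numbers out of 383:
  purple smooth: 383 × 9/16 = 215.4375
  purple shrunken: 383 × 3/16 = 71.8125
  yellow smooth: 383 × 3/16 = 71.8125
  yellow shrunken: 383 × 1/16 = 23.9375

215.4375, 71.8125, 71.8125, 23.9375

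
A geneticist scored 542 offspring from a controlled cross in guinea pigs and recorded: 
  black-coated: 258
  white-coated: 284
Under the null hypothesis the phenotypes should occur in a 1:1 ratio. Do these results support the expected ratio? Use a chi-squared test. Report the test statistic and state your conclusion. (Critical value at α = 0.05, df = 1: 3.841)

Total ratio parts = 2. Expected numbers out of 542:
  black-coated: 542 × 1/2 = 271
  white-coated: 542 × 1/2 = 271
χ² = Σ (O − E)² / E
  black-coated: (258 − 271)² / 271 = 0.6236
  white-coated: (284 − 271)² / 271 = 0.6236
χ² = 0.6236 + 0.6236 = 1.2472 ≈ 1.247
Degrees of freedom = 2 − 1 = 1; critical value at α = 0.05 is 3.841.
Since 1.247 < 3.841, we fail to reject the null hypothesis — the data are consistent with the 1:1 ratio.

1.247; consistent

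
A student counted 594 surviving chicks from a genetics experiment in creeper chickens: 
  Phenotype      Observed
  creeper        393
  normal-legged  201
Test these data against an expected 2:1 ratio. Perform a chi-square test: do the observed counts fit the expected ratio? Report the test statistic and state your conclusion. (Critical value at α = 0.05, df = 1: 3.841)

Under the 2:1 hypothesis (Σ ratio = 3, N = 594):
  creeper: 594 × 2/3 = 396
  normal-legged: 594 × 1/3 = 198
χ² = Σ (O − E)² / E
  creeper: (393 − 396)² / 396 = 0.0227
  normal-legged: (201 − 198)² / 198 = 0.0455
χ² = 0.0227 + 0.0455 = 0.0682 ≈ 0.068
Degrees of freedom = 2 − 1 = 1; critical value at α = 0.05 is 3.841.
Since 0.068 < 3.841, we fail to reject the null hypothesis — the data are consistent with the 2:1 ratio.

0.068; consistent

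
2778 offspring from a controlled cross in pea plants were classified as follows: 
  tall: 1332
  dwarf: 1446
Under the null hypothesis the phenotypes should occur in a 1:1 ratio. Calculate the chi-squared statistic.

4.678

Under the 1:1 hypothesis (Σ ratio = 2, N = 2778):
  tall: 2778 × 1/2 = 1389
  dwarf: 2778 × 1/2 = 1389
χ² = Σ (O − E)² / E
  tall: (1332 − 1389)² / 1389 = 2.3391
  dwarf: (1446 − 1389)² / 1389 = 2.3391
χ² = 2.3391 + 2.3391 = 4.6782 ≈ 4.678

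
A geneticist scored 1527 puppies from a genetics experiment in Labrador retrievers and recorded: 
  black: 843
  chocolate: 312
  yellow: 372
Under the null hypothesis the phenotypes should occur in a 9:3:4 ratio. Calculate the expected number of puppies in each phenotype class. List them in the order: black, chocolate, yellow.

Expected counts for N = 1527 under a 9:3:4 ratio (total parts = 16):
  black: 1527 × 9/16 = 858.9375
  chocolate: 1527 × 3/16 = 286.3125
  yellow: 1527 × 4/16 = 381.75

858.9375, 286.3125, 381.75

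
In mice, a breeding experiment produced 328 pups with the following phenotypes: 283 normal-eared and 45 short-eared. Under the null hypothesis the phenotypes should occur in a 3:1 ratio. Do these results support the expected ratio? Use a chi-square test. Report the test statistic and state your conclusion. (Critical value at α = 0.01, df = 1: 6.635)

22.260; not consistent

Under the 3:1 hypothesis (Σ ratio = 4, N = 328):
  normal-eared: 328 × 3/4 = 246
  short-eared: 328 × 1/4 = 82
χ² = Σ (O − E)² / E
  normal-eared: (283 − 246)² / 246 = 5.5650
  short-eared: (45 − 82)² / 82 = 16.6951
χ² = 5.5650 + 16.6951 = 22.2601 ≈ 22.260
Degrees of freedom = 2 − 1 = 1; critical value at α = 0.01 is 6.635.
Since 22.260 > 6.635, we reject the null hypothesis — the data do not fit the 3:1 ratio.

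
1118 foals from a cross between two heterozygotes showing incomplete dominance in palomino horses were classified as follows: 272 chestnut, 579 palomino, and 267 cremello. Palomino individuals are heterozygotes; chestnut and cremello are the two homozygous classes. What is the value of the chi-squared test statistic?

With incomplete dominance, a heterozygote × heterozygote cross gives a 1:2:1 phenotypic ratio.
Expected counts for N = 1118 under a 1:2:1 ratio (total parts = 4):
  chestnut: 1118 × 1/4 = 279.5
  palomino: 1118 × 2/4 = 559
  cremello: 1118 × 1/4 = 279.5
χ² = Σ (O − E)² / E
  chestnut: (272 − 279.5)² / 279.5 = 0.2013
  palomino: (579 − 559)² / 559 = 0.7156
  cremello: (267 − 279.5)² / 279.5 = 0.5590
χ² = 0.2013 + 0.7156 + 0.5590 = 1.4759 ≈ 1.476

1.476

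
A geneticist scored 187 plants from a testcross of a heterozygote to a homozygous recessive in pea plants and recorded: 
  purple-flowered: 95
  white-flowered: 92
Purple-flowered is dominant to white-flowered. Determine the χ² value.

0.048

A testcross of a heterozygote (Aa × aa) gives a 1:1 phenotypic ratio.
The 1:1 ratio has 2 parts, so with N = 187 the expected counts are:
  purple-flowered: 187 × 1/2 = 93.5
  white-flowered: 187 × 1/2 = 93.5
χ² = Σ (O − E)² / E
  purple-flowered: (95 − 93.5)² / 93.5 = 0.0241
  white-flowered: (92 − 93.5)² / 93.5 = 0.0241
χ² = 0.0241 + 0.0241 = 0.0482 ≈ 0.048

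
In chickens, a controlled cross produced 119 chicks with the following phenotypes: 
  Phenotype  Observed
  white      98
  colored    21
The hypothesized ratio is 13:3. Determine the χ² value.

0.095

Under the 13:3 hypothesis (Σ ratio = 16, N = 119):
  white: 119 × 13/16 = 96.6875
  colored: 119 × 3/16 = 22.3125
χ² = Σ (O − E)² / E
  white: (98 − 96.6875)² / 96.6875 = 0.0178
  colored: (21 − 22.3125)² / 22.3125 = 0.0772
χ² = 0.0178 + 0.0772 = 0.095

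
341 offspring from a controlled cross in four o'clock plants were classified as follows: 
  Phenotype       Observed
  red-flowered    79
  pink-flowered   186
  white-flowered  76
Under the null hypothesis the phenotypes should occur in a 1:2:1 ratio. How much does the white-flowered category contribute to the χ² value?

1.004

Expected counts for N = 341 under a 1:2:1 ratio (total parts = 4):
  red-flowered: 341 × 1/4 = 85.25
  pink-flowered: 341 × 2/4 = 170.5
  white-flowered: 341 × 1/4 = 85.25
Contribution of white-flowered: (76 − 85.25)² / 85.25 = 1.0037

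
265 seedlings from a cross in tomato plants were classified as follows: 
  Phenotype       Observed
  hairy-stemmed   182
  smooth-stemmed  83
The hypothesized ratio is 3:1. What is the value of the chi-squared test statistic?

5.647

Expected counts for N = 265 under a 3:1 ratio (total parts = 4):
  hairy-stemmed: 265 × 3/4 = 198.75
  smooth-stemmed: 265 × 1/4 = 66.25
χ² = Σ (O − E)² / E
  hairy-stemmed: (182 − 198.75)² / 198.75 = 1.4116
  smooth-stemmed: (83 − 66.25)² / 66.25 = 4.2349
χ² = 1.4116 + 4.2349 = 5.6465 ≈ 5.647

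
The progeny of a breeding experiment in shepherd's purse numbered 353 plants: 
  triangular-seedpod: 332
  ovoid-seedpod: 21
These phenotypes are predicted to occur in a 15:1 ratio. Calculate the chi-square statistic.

Under the 15:1 hypothesis (Σ ratio = 16, N = 353):
  triangular-seedpod: 353 × 15/16 = 330.9375
  ovoid-seedpod: 353 × 1/16 = 22.0625
χ² = Σ (O − E)² / E
  triangular-seedpod: (332 − 330.9375)² / 330.9375 = 0.0034
  ovoid-seedpod: (21 − 22.0625)² / 22.0625 = 0.0512
χ² = 0.0034 + 0.0512 = 0.0546 ≈ 0.055

0.055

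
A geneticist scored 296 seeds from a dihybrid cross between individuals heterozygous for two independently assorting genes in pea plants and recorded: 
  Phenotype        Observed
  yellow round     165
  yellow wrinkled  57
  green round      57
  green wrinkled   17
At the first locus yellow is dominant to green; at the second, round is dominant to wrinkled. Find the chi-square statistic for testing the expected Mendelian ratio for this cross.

0.216

A dihybrid F₂ with independent assortment and complete dominance at both loci gives a 9:3:3:1 phenotypic ratio.
Expected counts for N = 296 under a 9:3:3:1 ratio (total parts = 16):
  yellow round: 296 × 9/16 = 166.5
  yellow wrinkled: 296 × 3/16 = 55.5
  green round: 296 × 3/16 = 55.5
  green wrinkled: 296 × 1/16 = 18.5
χ² = Σ (O − E)² / E
  yellow round: (165 − 166.5)² / 166.5 = 0.0135
  yellow wrinkled: (57 − 55.5)² / 55.5 = 0.0405
  green round: (57 − 55.5)² / 55.5 = 0.0405
  green wrinkled: (17 − 18.5)² / 18.5 = 0.1216
χ² = 0.0135 + 0.0405 + 0.0405 + 0.1216 = 0.2161 ≈ 0.216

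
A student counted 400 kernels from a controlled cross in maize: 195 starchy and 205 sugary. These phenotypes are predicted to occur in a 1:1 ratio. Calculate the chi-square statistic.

0.250

Total ratio parts = 2. Expected numbers out of 400:
  starchy: 400 × 1/2 = 200
  sugary: 400 × 1/2 = 200
χ² = Σ (O − E)² / E
  starchy: (195 − 200)² / 200 = 0.1250
  sugary: (205 − 200)² / 200 = 0.1250
χ² = 0.1250 + 0.1250 = 0.250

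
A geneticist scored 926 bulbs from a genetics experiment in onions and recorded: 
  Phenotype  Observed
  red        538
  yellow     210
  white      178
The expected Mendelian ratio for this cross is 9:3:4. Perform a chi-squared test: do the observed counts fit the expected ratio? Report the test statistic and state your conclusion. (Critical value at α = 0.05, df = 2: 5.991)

Total ratio parts = 16. Expected numbers out of 926:
  red: 926 × 9/16 = 520.875
  yellow: 926 × 3/16 = 173.625
  white: 926 × 4/16 = 231.5
χ² = Σ (O − E)² / E
  red: (538 − 520.875)² / 520.875 = 0.5630
  yellow: (210 − 173.625)² / 173.625 = 7.6207
  white: (178 − 231.5)² / 231.5 = 12.3639
χ² = 0.5630 + 7.6207 + 12.3639 = 20.5476 ≈ 20.548
Degrees of freedom = 3 − 1 = 2; critical value at α = 0.05 is 5.991.
Since 20.548 > 5.991, we reject the null hypothesis — the data do not fit the 9:3:4 ratio.

20.548; not consistent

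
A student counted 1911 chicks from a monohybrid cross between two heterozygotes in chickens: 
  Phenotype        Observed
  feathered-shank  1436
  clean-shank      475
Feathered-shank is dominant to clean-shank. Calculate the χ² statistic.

For a monohybrid cross between heterozygotes with complete dominance, the expected phenotypic ratio is 3:1.
Expected counts for N = 1911 under a 3:1 ratio (total parts = 4):
  feathered-shank: 1911 × 3/4 = 1433.25
  clean-shank: 1911 × 1/4 = 477.75
χ² = Σ (O − E)² / E
  feathered-shank: (1436 − 1433.25)² / 1433.25 = 0.0053
  clean-shank: (475 − 477.75)² / 477.75 = 0.0158
χ² = 0.0053 + 0.0158 = 0.0211 ≈ 0.021

0.021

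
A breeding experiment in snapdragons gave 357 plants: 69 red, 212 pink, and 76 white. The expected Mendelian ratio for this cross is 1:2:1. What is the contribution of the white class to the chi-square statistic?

Expected counts for N = 357 under a 1:2:1 ratio (total parts = 4):
  red: 357 × 1/4 = 89.25
  pink: 357 × 2/4 = 178.5
  white: 357 × 1/4 = 89.25
Contribution of white: (76 − 89.25)² / 89.25 = 1.9671

1.967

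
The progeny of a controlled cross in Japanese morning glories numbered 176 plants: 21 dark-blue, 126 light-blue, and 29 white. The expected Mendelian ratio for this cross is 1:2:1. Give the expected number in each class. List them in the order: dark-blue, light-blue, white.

44, 88, 44

Total ratio parts = 4. Expected numbers out of 176:
  dark-blue: 176 × 1/4 = 44
  light-blue: 176 × 2/4 = 88
  white: 176 × 1/4 = 44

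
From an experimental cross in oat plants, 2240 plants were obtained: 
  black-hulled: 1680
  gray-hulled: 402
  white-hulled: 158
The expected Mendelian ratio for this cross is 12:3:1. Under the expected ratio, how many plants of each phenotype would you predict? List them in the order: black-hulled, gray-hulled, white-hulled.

1680, 420, 140

Under the 12:3:1 hypothesis (Σ ratio = 16, N = 2240):
  black-hulled: 2240 × 12/16 = 1680
  gray-hulled: 2240 × 3/16 = 420
  white-hulled: 2240 × 1/16 = 140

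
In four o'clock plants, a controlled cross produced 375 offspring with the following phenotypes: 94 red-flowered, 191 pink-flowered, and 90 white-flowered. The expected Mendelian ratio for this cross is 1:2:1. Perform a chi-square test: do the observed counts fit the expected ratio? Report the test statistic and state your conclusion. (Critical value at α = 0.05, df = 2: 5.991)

The 1:2:1 ratio has 4 parts, so with N = 375 the expected counts are:
  red-flowered: 375 × 1/4 = 93.75
  pink-flowered: 375 × 2/4 = 187.5
  white-flowered: 375 × 1/4 = 93.75
χ² = Σ (O − E)² / E
  red-flowered: (94 − 93.75)² / 93.75 = 0.0007
  pink-flowered: (191 − 187.5)² / 187.5 = 0.0653
  white-flowered: (90 − 93.75)² / 93.75 = 0.1500
χ² = 0.0007 + 0.0653 + 0.1500 = 0.216
Degrees of freedom = 3 − 1 = 2; critical value at α = 0.05 is 5.991.
Since 0.216 < 5.991, we fail to reject the null hypothesis — the data are consistent with the 1:2:1 ratio.

0.216; consistent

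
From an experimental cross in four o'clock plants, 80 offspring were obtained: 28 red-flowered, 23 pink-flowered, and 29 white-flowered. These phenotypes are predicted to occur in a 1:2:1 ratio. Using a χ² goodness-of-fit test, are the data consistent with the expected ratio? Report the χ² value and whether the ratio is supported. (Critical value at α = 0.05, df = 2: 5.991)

Expected counts for N = 80 under a 1:2:1 ratio (total parts = 4):
  red-flowered: 80 × 1/4 = 20
  pink-flowered: 80 × 2/4 = 40
  white-flowered: 80 × 1/4 = 20
χ² = Σ (O − E)² / E
  red-flowered: (28 − 20)² / 20 = 3.2000
  pink-flowered: (23 − 40)² / 40 = 7.2250
  white-flowered: (29 − 20)² / 20 = 4.0500
χ² = 3.2000 + 7.2250 + 4.0500 = 14.475
Degrees of freedom = 3 − 1 = 2; critical value at α = 0.05 is 5.991.
Since 14.475 > 5.991, we reject the null hypothesis — the data do not fit the 1:2:1 ratio.

14.475; not consistent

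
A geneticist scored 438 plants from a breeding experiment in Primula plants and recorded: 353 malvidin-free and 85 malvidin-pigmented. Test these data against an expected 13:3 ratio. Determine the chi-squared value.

0.124

Under the 13:3 hypothesis (Σ ratio = 16, N = 438):
  malvidin-free: 438 × 13/16 = 355.875
  malvidin-pigmented: 438 × 3/16 = 82.125
χ² = Σ (O − E)² / E
  malvidin-free: (353 − 355.875)² / 355.875 = 0.0232
  malvidin-pigmented: (85 − 82.125)² / 82.125 = 0.1006
χ² = 0.0232 + 0.1006 = 0.1238 ≈ 0.124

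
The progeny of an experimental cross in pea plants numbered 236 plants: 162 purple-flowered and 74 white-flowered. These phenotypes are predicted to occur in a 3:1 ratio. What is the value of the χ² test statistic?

Expected counts for N = 236 under a 3:1 ratio (total parts = 4):
  purple-flowered: 236 × 3/4 = 177
  white-flowered: 236 × 1/4 = 59
χ² = Σ (O − E)² / E
  purple-flowered: (162 − 177)² / 177 = 1.2712
  white-flowered: (74 − 59)² / 59 = 3.8136
χ² = 1.2712 + 3.8136 = 5.0848 ≈ 5.085

5.085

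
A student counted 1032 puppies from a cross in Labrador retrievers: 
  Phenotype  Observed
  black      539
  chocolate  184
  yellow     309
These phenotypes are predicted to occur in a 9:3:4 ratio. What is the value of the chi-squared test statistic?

13.515

Total ratio parts = 16. Expected numbers out of 1032:
  black: 1032 × 9/16 = 580.5
  chocolate: 1032 × 3/16 = 193.5
  yellow: 1032 × 4/16 = 258
χ² = Σ (O − E)² / E
  black: (539 − 580.5)² / 580.5 = 2.9668
  chocolate: (184 − 193.5)² / 193.5 = 0.4664
  yellow: (309 − 258)² / 258 = 10.0814
χ² = 2.9668 + 0.4664 + 10.0814 = 13.5146 ≈ 13.515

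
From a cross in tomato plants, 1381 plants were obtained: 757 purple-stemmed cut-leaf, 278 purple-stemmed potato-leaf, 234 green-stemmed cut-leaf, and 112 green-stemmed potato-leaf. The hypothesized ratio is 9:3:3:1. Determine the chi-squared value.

11.955

Expected counts for N = 1381 under a 9:3:3:1 ratio (total parts = 16):
  purple-stemmed cut-leaf: 1381 × 9/16 = 776.8125
  purple-stemmed potato-leaf: 1381 × 3/16 = 258.9375
  green-stemmed cut-leaf: 1381 × 3/16 = 258.9375
  green-stemmed potato-leaf: 1381 × 1/16 = 86.3125
χ² = Σ (O − E)² / E
  purple-stemmed cut-leaf: (757 − 776.8125)² / 776.8125 = 0.5053
  purple-stemmed potato-leaf: (278 − 258.9375)² / 258.9375 = 1.4033
  green-stemmed cut-leaf: (234 − 258.9375)² / 258.9375 = 2.4017
  green-stemmed potato-leaf: (112 − 86.3125)² / 86.3125 = 7.6449
χ² = 0.5053 + 1.4033 + 2.4017 + 7.6449 = 11.9552 ≈ 11.955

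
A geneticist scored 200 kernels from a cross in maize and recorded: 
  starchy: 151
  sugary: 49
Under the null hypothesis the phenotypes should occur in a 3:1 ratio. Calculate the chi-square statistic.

0.027

Total ratio parts = 4. Expected numbers out of 200:
  starchy: 200 × 3/4 = 150
  sugary: 200 × 1/4 = 50
χ² = Σ (O − E)² / E
  starchy: (151 − 150)² / 150 = 0.0067
  sugary: (49 − 50)² / 50 = 0.0200
χ² = 0.0067 + 0.0200 = 0.0267 ≈ 0.027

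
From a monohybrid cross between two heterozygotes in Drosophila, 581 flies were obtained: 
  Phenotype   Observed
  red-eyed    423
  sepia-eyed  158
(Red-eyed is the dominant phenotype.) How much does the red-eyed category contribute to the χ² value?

0.373

For a monohybrid cross between heterozygotes with complete dominance, the expected phenotypic ratio is 3:1.
The 3:1 ratio has 4 parts, so with N = 581 the expected counts are:
  red-eyed: 581 × 3/4 = 435.75
  sepia-eyed: 581 × 1/4 = 145.25
Contribution of red-eyed: (423 − 435.75)² / 435.75 = 0.3731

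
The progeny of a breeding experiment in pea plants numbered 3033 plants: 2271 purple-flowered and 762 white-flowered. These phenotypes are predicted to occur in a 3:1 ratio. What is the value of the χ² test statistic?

Total ratio parts = 4. Expected numbers out of 3033:
  purple-flowered: 3033 × 3/4 = 2274.75
  white-flowered: 3033 × 1/4 = 758.25
χ² = Σ (O − E)² / E
  purple-flowered: (2271 − 2274.75)² / 2274.75 = 0.0062
  white-flowered: (762 − 758.25)² / 758.25 = 0.0185
χ² = 0.0062 + 0.0185 = 0.0247 ≈ 0.025

0.025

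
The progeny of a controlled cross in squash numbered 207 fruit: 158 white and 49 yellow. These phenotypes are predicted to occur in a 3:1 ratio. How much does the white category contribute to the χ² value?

The 3:1 ratio has 4 parts, so with N = 207 the expected counts are:
  white: 207 × 3/4 = 155.25
  yellow: 207 × 1/4 = 51.75
Contribution of white: (158 − 155.25)² / 155.25 = 0.0487

0.049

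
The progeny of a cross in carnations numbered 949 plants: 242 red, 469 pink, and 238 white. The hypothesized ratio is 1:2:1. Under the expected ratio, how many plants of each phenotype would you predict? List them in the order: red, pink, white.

237.25, 474.5, 237.25

Expected counts for N = 949 under a 1:2:1 ratio (total parts = 4):
  red: 949 × 1/4 = 237.25
  pink: 949 × 2/4 = 474.5
  white: 949 × 1/4 = 237.25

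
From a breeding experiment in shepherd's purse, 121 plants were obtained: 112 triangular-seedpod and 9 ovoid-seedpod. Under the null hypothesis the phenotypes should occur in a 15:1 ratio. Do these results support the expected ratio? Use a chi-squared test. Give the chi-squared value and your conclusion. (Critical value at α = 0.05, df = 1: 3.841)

The 15:1 ratio has 16 parts, so with N = 121 the expected counts are:
  triangular-seedpod: 121 × 15/16 = 113.4375
  ovoid-seedpod: 121 × 1/16 = 7.5625
χ² = Σ (O − E)² / E
  triangular-seedpod: (112 − 113.4375)² / 113.4375 = 0.0182
  ovoid-seedpod: (9 − 7.5625)² / 7.5625 = 0.2732
χ² = 0.0182 + 0.2732 = 0.2914 ≈ 0.291
Degrees of freedom = 2 − 1 = 1; critical value at α = 0.05 is 3.841.
Since 0.291 < 3.841, we fail to reject the null hypothesis — the data are consistent with the 15:1 ratio.

0.291; consistent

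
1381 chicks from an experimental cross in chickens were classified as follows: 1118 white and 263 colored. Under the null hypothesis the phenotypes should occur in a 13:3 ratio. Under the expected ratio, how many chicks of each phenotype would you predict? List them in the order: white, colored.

1122.0625, 258.9375

Expected counts for N = 1381 under a 13:3 ratio (total parts = 16):
  white: 1381 × 13/16 = 1122.0625
  colored: 1381 × 3/16 = 258.9375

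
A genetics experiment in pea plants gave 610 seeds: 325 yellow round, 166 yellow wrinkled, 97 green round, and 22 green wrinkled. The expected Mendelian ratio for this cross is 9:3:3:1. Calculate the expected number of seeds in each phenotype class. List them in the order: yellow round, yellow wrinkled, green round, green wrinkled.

343.125, 114.375, 114.375, 38.125

Under the 9:3:3:1 hypothesis (Σ ratio = 16, N = 610):
  yellow round: 610 × 9/16 = 343.125
  yellow wrinkled: 610 × 3/16 = 114.375
  green round: 610 × 3/16 = 114.375
  green wrinkled: 610 × 1/16 = 38.125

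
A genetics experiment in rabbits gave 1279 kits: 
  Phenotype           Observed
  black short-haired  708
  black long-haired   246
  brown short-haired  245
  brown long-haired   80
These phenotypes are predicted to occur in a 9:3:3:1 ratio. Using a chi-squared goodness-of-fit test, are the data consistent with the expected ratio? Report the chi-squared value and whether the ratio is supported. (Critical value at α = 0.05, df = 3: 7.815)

0.454; consistent

Under the 9:3:3:1 hypothesis (Σ ratio = 16, N = 1279):
  black short-haired: 1279 × 9/16 = 719.4375
  black long-haired: 1279 × 3/16 = 239.8125
  brown short-haired: 1279 × 3/16 = 239.8125
  brown long-haired: 1279 × 1/16 = 79.9375
χ² = Σ (O − E)² / E
  black short-haired: (708 − 719.4375)² / 719.4375 = 0.1818
  black long-haired: (246 − 239.8125)² / 239.8125 = 0.1596
  brown short-haired: (245 − 239.8125)² / 239.8125 = 0.1122
  brown long-haired: (80 − 79.9375)² / 79.9375 = 0.0000
χ² = 0.1818 + 0.1596 + 0.1122 + 0.0000 = 0.4536 ≈ 0.454
Degrees of freedom = 4 − 1 = 3; critical value at α = 0.05 is 7.815.
Since 0.454 < 7.815, we fail to reject the null hypothesis — the data are consistent with the 9:3:3:1 ratio.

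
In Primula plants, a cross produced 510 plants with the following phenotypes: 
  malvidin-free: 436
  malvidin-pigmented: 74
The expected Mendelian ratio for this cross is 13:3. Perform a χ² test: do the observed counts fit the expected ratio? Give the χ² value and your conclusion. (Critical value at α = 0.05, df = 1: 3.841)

6.019; not consistent

Under the 13:3 hypothesis (Σ ratio = 16, N = 510):
  malvidin-free: 510 × 13/16 = 414.375
  malvidin-pigmented: 510 × 3/16 = 95.625
χ² = Σ (O − E)² / E
  malvidin-free: (436 − 414.375)² / 414.375 = 1.1285
  malvidin-pigmented: (74 − 95.625)² / 95.625 = 4.8904
χ² = 1.1285 + 4.8904 = 6.0189 ≈ 6.019
Degrees of freedom = 2 − 1 = 1; critical value at α = 0.05 is 3.841.
Since 6.019 > 3.841, we reject the null hypothesis — the data do not fit the 13:3 ratio.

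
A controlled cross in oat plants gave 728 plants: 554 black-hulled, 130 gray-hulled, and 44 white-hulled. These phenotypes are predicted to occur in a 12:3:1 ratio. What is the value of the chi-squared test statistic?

Under the 12:3:1 hypothesis (Σ ratio = 16, N = 728):
  black-hulled: 728 × 12/16 = 546
  gray-hulled: 728 × 3/16 = 136.5
  white-hulled: 728 × 1/16 = 45.5
χ² = Σ (O − E)² / E
  black-hulled: (554 − 546)² / 546 = 0.1172
  gray-hulled: (130 − 136.5)² / 136.5 = 0.3095
  white-hulled: (44 − 45.5)² / 45.5 = 0.0495
χ² = 0.1172 + 0.3095 + 0.0495 = 0.4762 ≈ 0.476

0.476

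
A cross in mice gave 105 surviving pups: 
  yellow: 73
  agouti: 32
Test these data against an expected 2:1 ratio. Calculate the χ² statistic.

0.386

Total ratio parts = 3. Expected numbers out of 105:
  yellow: 105 × 2/3 = 70
  agouti: 105 × 1/3 = 35
χ² = Σ (O − E)² / E
  yellow: (73 − 70)² / 70 = 0.1286
  agouti: (32 − 35)² / 35 = 0.2571
χ² = 0.1286 + 0.2571 = 0.3857 ≈ 0.386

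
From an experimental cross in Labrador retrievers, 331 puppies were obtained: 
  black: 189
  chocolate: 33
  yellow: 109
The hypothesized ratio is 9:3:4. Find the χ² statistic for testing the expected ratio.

Total ratio parts = 16. Expected numbers out of 331:
  black: 331 × 9/16 = 186.1875
  chocolate: 331 × 3/16 = 62.0625
  yellow: 331 × 4/16 = 82.75
χ² = Σ (O − E)² / E
  black: (189 − 186.1875)² / 186.1875 = 0.0425
  chocolate: (33 − 62.0625)² / 62.0625 = 13.6093
  yellow: (109 − 82.75)² / 82.75 = 8.3270
χ² = 0.0425 + 13.6093 + 8.3270 = 21.9788 ≈ 21.979

21.979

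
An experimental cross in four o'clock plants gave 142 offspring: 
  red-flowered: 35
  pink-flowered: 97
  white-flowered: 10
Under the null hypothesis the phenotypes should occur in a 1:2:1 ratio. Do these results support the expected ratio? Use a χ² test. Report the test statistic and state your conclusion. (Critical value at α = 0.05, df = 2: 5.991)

Under the 1:2:1 hypothesis (Σ ratio = 4, N = 142):
  red-flowered: 142 × 1/4 = 35.5
  pink-flowered: 142 × 2/4 = 71
  white-flowered: 142 × 1/4 = 35.5
χ² = Σ (O − E)² / E
  red-flowered: (35 − 35.5)² / 35.5 = 0.0070
  pink-flowered: (97 − 71)² / 71 = 9.5211
  white-flowered: (10 − 35.5)² / 35.5 = 18.3169
χ² = 0.0070 + 9.5211 + 18.3169 = 27.845
Degrees of freedom = 3 − 1 = 2; critical value at α = 0.05 is 5.991.
Since 27.845 > 5.991, we reject the null hypothesis — the data do not fit the 1:2:1 ratio.

27.845; not consistent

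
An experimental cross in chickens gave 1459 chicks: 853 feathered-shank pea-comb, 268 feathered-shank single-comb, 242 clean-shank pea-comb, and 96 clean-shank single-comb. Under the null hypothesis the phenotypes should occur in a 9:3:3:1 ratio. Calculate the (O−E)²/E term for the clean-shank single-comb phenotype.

0.254

Total ratio parts = 16. Expected numbers out of 1459:
  feathered-shank pea-comb: 1459 × 9/16 = 820.6875
  feathered-shank single-comb: 1459 × 3/16 = 273.5625
  clean-shank pea-comb: 1459 × 3/16 = 273.5625
  clean-shank single-comb: 1459 × 1/16 = 91.1875
Contribution of clean-shank single-comb: (96 − 91.1875)² / 91.1875 = 0.2540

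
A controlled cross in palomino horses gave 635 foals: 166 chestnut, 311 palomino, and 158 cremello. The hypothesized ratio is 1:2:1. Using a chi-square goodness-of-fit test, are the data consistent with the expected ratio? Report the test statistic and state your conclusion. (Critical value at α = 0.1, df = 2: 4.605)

Total ratio parts = 4. Expected numbers out of 635:
  chestnut: 635 × 1/4 = 158.75
  palomino: 635 × 2/4 = 317.5
  cremello: 635 × 1/4 = 158.75
χ² = Σ (O − E)² / E
  chestnut: (166 − 158.75)² / 158.75 = 0.3311
  palomino: (311 − 317.5)² / 317.5 = 0.1331
  cremello: (158 − 158.75)² / 158.75 = 0.0035
χ² = 0.3311 + 0.1331 + 0.0035 = 0.4677 ≈ 0.468
Degrees of freedom = 3 − 1 = 2; critical value at α = 0.1 is 4.605.
Since 0.468 < 4.605, we fail to reject the null hypothesis — the data are consistent with the 1:2:1 ratio.

0.468; consistent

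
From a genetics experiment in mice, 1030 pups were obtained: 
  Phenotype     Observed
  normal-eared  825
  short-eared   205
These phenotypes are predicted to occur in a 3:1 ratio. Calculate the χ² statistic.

14.272

The 3:1 ratio has 4 parts, so with N = 1030 the expected counts are:
  normal-eared: 1030 × 3/4 = 772.5
  short-eared: 1030 × 1/4 = 257.5
χ² = Σ (O − E)² / E
  normal-eared: (825 − 772.5)² / 772.5 = 3.5680
  short-eared: (205 − 257.5)² / 257.5 = 10.7039
χ² = 3.5680 + 10.7039 = 14.2719 ≈ 14.272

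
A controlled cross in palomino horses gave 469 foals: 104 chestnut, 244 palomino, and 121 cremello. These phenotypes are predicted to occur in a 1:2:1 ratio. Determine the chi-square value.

2.002

Under the 1:2:1 hypothesis (Σ ratio = 4, N = 469):
  chestnut: 469 × 1/4 = 117.25
  palomino: 469 × 2/4 = 234.5
  cremello: 469 × 1/4 = 117.25
χ² = Σ (O − E)² / E
  chestnut: (104 − 117.25)² / 117.25 = 1.4973
  palomino: (244 − 234.5)² / 234.5 = 0.3849
  cremello: (121 − 117.25)² / 117.25 = 0.1199
χ² = 1.4973 + 0.3849 + 0.1199 = 2.0021 ≈ 2.002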